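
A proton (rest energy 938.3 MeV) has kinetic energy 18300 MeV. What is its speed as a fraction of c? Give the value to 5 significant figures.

γ = 1 + K/(m₀c²) = 1 + 18300/938.3 = 20.50336
β = √(1 − 1/γ²) = 0.99881

β ≈ 0.99881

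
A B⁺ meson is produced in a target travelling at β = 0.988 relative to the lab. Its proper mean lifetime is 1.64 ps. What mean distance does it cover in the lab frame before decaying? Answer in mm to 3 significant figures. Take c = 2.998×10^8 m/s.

γ = 1/√(1 − 0.988²) = 6.4744
Dilated lifetime: Δt = γτ₀ = 6.4744 × 1.64 ps = 10.618 ps
d = vΔt = 0.988c × 10.618 ps = 2.9620×10^8 m/s × 1.0618×10^-11 s = 3.15 mm

d ≈ 3.15 mm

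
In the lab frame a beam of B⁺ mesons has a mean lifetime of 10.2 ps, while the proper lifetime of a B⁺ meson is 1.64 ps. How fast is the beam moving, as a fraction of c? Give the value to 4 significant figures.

γ = Δt/τ₀ = 10.2/1.64 = 6.21951
β = √(1 − 1/γ²) = √(1 − 1/6.21951²) = 0.9870

β ≈ 0.9870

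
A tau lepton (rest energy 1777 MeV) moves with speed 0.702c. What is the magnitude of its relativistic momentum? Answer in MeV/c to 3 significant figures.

p ≈ 1750 MeV/c

γ = 1/√(1 − 0.702²) = 1.4041
p = γβm₀c = 1.4041 × 0.702 × 1777 MeV/c = 1750 MeV/c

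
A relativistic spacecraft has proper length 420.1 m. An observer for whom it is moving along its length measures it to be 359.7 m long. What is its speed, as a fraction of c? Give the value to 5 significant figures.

β ≈ 0.51660

γ = L₀/L = 420.1/359.7 = 1.167918
β = √(1 − 1/γ²) = 0.51660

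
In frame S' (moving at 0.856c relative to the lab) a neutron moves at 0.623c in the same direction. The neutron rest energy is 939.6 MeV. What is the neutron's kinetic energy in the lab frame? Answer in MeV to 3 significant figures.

K ≈ 2620 MeV

u_lab = (0.623 + 0.856)/(1 + 0.623×0.856) = 0.964594
γ = 1/√(1 − 0.964594²) = 3.7916
K = (γ − 1)m₀c² = (3.7916 − 1) × 939.6 = 2.7916 × 939.6 = 2620 MeV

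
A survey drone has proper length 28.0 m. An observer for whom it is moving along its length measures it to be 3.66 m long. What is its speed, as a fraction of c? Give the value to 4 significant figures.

γ = L₀/L = 28.0/3.66 = 7.65027
β = √(1 − 1/γ²) = 0.9914

β ≈ 0.9914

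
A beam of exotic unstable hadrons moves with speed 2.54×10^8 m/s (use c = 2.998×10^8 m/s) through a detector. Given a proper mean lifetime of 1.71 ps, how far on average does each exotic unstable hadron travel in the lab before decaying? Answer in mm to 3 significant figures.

β = v/c = 2.54×10^8 / 2.998×10^8 = 0.84723
γ = 1/√(1 − 0.84723²) = 1.8824
Dilated lifetime: Δt = γτ₀ = 1.8824 × 1.71 ps = 3.2190 ps
d = vΔt = 0.84723c × 3.2190 ps = 2.5400×10^8 m/s × 3.2190×10^-12 s = 0.818 mm

d ≈ 0.818 mm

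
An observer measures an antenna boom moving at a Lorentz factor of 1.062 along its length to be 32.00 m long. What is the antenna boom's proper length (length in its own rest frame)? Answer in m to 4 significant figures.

L₀ ≈ 33.98 m

γ = 1.062 (given)
L₀ = γL = 1.062 × 32.00 = 33.98 m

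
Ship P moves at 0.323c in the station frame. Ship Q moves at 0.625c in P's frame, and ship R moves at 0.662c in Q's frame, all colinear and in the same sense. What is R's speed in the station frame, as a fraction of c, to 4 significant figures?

u ≈ 0.9531c

Compose boost 2: (0.625 + 0.323)/(1 + 0.625×0.323) = 0.9480/1.20188 = 0.788768
Compose boost 3: (0.662 + 0.788768)/(1 + 0.662×0.788768) = 1.45077/1.52216 = 0.9531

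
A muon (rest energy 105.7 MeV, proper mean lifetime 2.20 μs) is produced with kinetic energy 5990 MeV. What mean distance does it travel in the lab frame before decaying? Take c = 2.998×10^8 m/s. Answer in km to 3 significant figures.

γ = 1 + K/(m₀c²) = 1 + 5990/105.7 = 57.670
β = √(1 − 1/γ²) = 0.99985
Dilated lifetime: γτ₀ = 57.670 × 2.20 μs = 126.87 μs
d = βc·γτ₀ = 0.99985 × (2.998×10^8 m/s) × 0.00012687 s = 38.0 km

d ≈ 38.0 km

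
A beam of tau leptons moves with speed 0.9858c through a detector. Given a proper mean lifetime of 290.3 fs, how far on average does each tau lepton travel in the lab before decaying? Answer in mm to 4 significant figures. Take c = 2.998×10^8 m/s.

γ = 1/√(1 − 0.9858²) = 5.95509
Dilated lifetime: Δt = γτ₀ = 5.95509 × 290.3 fs = 1728.76 fs
d = vΔt = 0.9858c × 1728.76 fs = 2.95543×10^8 m/s × 1.72876×10^-12 s = 0.5109 mm

d ≈ 0.5109 mm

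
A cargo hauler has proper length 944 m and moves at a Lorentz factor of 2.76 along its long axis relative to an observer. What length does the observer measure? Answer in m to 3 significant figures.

L ≈ 342 m

γ = 2.76 (given)
Length contraction: L = L₀/γ = 944/2.76 = 342 m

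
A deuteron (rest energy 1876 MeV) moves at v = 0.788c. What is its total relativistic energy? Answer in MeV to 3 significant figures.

E ≈ 3050 MeV

γ = 1/√(1 − 0.788²) = 1.6242
E = γm₀c² = 1.6242 × 1876 MeV = 3050 MeV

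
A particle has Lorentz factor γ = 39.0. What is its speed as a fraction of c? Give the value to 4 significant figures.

β = √(1 − 1/γ²) = √(1 − 1/39.0²) = √(0.999343) = 0.9997

β ≈ 0.9997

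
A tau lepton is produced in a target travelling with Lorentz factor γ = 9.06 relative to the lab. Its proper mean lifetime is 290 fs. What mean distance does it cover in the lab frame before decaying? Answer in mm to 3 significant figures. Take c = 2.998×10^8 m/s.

β = √(1 − 1/γ²) = √(1 − 1/9.06²) = 0.99389
Dilated lifetime: Δt = γτ₀ = 9.06 × 290 fs = 2627.4 fs
d = vΔt = 0.99389c × 2627.4 fs = 2.9797×10^8 m/s × 2.6274×10^-12 s = 0.783 mm

d ≈ 0.783 mm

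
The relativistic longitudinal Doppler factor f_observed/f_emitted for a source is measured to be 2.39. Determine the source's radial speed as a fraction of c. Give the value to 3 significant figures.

f_obs/f_src = √((1+β)/(1−β)) = 2.39  ⇒  (1+β)/(1−β) = 5.7121
β = |1 − D²|/(1 + D²) = |1 − 5.7121|/(1 + 5.7121) = 0.702

β ≈ 0.702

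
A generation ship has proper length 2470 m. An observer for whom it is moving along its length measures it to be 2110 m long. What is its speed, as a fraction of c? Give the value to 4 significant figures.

β ≈ 0.5199

γ = L₀/L = 2470/2110 = 1.17062
β = √(1 − 1/γ²) = 0.5199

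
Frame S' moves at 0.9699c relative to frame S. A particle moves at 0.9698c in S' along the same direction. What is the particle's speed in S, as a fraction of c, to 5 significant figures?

Relativistic velocity addition: u = (u' + v)/(1 + u'v/c²)
= (0.9698 + 0.9699)/(1 + 0.9698×0.9699) = 1.9397/1.940609 = 0.99953

u ≈ 0.99953c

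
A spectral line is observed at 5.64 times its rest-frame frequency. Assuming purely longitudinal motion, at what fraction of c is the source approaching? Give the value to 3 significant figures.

f_obs/f_src = √((1+β)/(1−β)) = 5.64  ⇒  (1+β)/(1−β) = 31.810
β = |1 − D²|/(1 + D²) = |1 − 31.810|/(1 + 31.810) = 0.939

β ≈ 0.939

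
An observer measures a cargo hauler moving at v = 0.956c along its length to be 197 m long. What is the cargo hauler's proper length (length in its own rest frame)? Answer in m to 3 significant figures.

L₀ ≈ 672 m

γ = 1/√(1 − 0.956²) = 3.4087
L₀ = γL = 3.4087 × 197 = 672 m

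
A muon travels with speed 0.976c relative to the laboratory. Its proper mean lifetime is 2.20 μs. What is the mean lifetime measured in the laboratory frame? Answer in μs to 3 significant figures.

Δt ≈ 10.1 μs

γ = 1/√(1 − 0.976²) = 4.5920
Time dilation: Δt = γτ₀ = 4.5920 × 2.20 μs = 10.1 μs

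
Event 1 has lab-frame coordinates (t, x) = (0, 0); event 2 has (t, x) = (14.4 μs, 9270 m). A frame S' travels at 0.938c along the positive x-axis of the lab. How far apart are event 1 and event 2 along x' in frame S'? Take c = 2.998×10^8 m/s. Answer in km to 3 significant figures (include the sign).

γ = 1/√(1 − 0.938²) = 2.8849
Δx' = γ(Δx − vΔt) = 2.8849 × (9270 m − 0.938×(2.998×10^8 m/s)×14.4×10^-6 s)
= 2.8849 × (5220.5 m) = 15.1 km

Δx' ≈ 15.1 km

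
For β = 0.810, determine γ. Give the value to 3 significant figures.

γ ≈ 1.71

γ = 1/√(1 − β²) = 1/√(1 − 0.810²) = 1/√(0.34390) = 1.71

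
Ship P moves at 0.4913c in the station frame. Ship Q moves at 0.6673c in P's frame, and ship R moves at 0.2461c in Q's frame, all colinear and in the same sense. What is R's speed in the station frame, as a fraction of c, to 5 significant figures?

Compose boost 2: (0.6673 + 0.4913)/(1 + 0.6673×0.4913) = 1.1586/1.327844 = 0.8725419
Compose boost 3: (0.2461 + 0.8725419)/(1 + 0.2461×0.8725419) = 1.118642/1.214733 = 0.92090

u ≈ 0.92090c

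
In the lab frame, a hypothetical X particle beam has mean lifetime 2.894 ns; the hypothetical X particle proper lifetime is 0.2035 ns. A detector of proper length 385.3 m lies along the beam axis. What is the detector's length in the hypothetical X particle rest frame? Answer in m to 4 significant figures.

Time dilation ⇒ γ = Δt/τ₀ = 2.894/0.2035 = 14.2211
Length contraction: L = L₀/γ = 385.3/14.2211 = 27.09 m

L ≈ 27.09 m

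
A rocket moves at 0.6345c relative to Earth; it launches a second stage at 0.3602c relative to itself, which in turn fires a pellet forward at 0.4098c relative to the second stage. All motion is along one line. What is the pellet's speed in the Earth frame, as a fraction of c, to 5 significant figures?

u ≈ 0.91565c

Compose boost 2: (0.3602 + 0.6345)/(1 + 0.3602×0.6345) = 0.99470/1.228547 = 0.8096557
Compose boost 3: (0.4098 + 0.8096557)/(1 + 0.4098×0.8096557) = 1.219456/1.331797 = 0.91565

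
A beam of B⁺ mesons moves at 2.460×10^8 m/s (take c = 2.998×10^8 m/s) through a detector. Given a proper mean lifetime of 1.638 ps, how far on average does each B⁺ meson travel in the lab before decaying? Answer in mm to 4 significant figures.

d ≈ 0.7050 mm

β = v/c = 2.460×10^8 / 2.998×10^8 = 0.820547
γ = 1/√(1 − 0.820547²) = 1.74954
Dilated lifetime: Δt = γτ₀ = 1.74954 × 1.638 ps = 2.86575 ps
d = vΔt = 0.820547c × 2.86575 ps = 2.46000×10^8 m/s × 2.86575×10^-12 s = 0.7050 mm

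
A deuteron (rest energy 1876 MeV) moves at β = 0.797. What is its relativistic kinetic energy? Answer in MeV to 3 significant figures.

K ≈ 1230 MeV

γ = 1/√(1 − 0.797²) = 1.6557
K = (γ − 1)m₀c² = (1.6557 − 1) × 1876 MeV = 0.65569 × 1876 MeV = 1230 MeV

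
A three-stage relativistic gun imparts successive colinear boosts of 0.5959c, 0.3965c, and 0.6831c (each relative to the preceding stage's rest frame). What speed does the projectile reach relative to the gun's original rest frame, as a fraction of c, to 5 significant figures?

u ≈ 0.95963c

Compose boost 2: (0.3965 + 0.5959)/(1 + 0.3965×0.5959) = 0.99240/1.236274 = 0.8027344
Compose boost 3: (0.6831 + 0.8027344)/(1 + 0.6831×0.8027344) = 1.485834/1.548348 = 0.95963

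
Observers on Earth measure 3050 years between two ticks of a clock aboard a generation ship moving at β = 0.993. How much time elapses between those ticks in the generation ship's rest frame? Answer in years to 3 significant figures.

γ = 1/√(1 − 0.993²) = 8.4664
Proper time: τ₀ = Δt/γ = 3050/8.4664 = 360 years

τ₀ ≈ 360 years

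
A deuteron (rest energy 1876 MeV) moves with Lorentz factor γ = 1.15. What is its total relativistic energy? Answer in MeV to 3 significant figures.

E ≈ 2160 MeV

γ = 1.15 (given)
E = γm₀c² = 1.15 × 1876 MeV = 2160 MeV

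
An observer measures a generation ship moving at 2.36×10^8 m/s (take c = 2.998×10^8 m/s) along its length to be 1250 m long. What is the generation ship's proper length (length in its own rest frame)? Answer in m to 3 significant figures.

L₀ ≈ 2030 m

β = v/c = 2.36×10^8 / 2.998×10^8 = 0.78719
γ = 1/√(1 − 0.78719²) = 1.6215
L₀ = γL = 1.6215 × 1250 = 2030 m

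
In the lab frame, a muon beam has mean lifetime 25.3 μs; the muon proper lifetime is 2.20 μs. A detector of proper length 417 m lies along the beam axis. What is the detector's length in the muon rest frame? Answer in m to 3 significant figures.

Time dilation ⇒ γ = Δt/τ₀ = 25.3/2.20 = 11.500
Length contraction: L = L₀/γ = 417/11.500 = 36.3 m

L ≈ 36.3 m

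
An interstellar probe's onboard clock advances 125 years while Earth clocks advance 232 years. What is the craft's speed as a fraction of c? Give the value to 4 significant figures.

γ = Δt/τ₀ = 232/125 = 1.85600
β = √(1 − 1/γ²) = √(1 − 1/1.85600²) = 0.8424

β ≈ 0.8424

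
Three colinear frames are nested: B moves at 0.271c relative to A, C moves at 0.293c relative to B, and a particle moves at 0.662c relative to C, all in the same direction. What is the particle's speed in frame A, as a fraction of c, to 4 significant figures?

Compose boost 2: (0.293 + 0.271)/(1 + 0.293×0.271) = 0.5640/1.07940 = 0.522511
Compose boost 3: (0.662 + 0.522511)/(1 + 0.662×0.522511) = 1.18451/1.34590 = 0.8801

u ≈ 0.8801c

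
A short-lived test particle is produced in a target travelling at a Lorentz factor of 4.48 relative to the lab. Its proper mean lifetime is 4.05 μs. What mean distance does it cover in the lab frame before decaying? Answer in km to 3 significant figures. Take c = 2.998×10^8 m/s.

β = √(1 − 1/γ²) = √(1 − 1/4.48²) = 0.97477
Dilated lifetime: Δt = γτ₀ = 4.48 × 4.05 μs = 18.144 μs
d = vΔt = 0.97477c × 18.144 μs = 2.9224×10^8 m/s × 1.8144×10^-5 s = 5.30 km

d ≈ 5.30 km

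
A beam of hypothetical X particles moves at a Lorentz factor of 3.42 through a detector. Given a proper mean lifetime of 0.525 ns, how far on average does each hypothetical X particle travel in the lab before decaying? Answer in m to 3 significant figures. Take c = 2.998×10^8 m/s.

β = √(1 − 1/γ²) = √(1 − 1/3.42²) = 0.95630
Dilated lifetime: Δt = γτ₀ = 3.42 × 0.525 ns = 1.7955 ns
d = vΔt = 0.95630c × 1.7955 ns = 2.8670×10^8 m/s × 1.7955×10^-9 s = 0.515 m

d ≈ 0.515 m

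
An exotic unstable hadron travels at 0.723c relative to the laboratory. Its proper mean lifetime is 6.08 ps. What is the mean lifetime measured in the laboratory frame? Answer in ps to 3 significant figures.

Δt ≈ 8.80 ps

γ = 1/√(1 − 0.723²) = 1.4475
Time dilation: Δt = γτ₀ = 1.4475 × 6.08 ps = 8.80 ps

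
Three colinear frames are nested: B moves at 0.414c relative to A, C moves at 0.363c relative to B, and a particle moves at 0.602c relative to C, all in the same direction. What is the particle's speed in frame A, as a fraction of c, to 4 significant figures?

Compose boost 2: (0.363 + 0.414)/(1 + 0.363×0.414) = 0.7770/1.15028 = 0.675487
Compose boost 3: (0.602 + 0.675487)/(1 + 0.602×0.675487) = 1.27749/1.40664 = 0.9082

u ≈ 0.9082c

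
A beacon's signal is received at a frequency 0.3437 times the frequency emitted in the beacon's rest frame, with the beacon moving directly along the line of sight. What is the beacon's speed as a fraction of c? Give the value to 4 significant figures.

β ≈ 0.7887

f_obs/f_src = √((1−β)/(1+β)) = 0.3437  ⇒  (1−β)/(1+β) = 0.118130
β = |1 − D²|/(1 + D²) = |1 − 0.118130|/(1 + 0.118130) = 0.7887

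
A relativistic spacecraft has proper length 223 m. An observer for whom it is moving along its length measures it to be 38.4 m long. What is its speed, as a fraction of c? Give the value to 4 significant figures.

γ = L₀/L = 223/38.4 = 5.80729
β = √(1 − 1/γ²) = 0.9851

β ≈ 0.9851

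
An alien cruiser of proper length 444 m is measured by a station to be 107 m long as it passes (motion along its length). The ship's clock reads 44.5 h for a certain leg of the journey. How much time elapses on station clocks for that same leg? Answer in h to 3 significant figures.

Length contraction ⇒ γ = L₀/L = 444/107 = 4.1495
Time dilation: Δt = γτ₀ = 4.1495 × 44.5 h = 185 h

Δt ≈ 185 h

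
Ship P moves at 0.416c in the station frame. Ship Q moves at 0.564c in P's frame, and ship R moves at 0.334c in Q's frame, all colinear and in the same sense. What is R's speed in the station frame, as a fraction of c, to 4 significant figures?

Compose boost 2: (0.564 + 0.416)/(1 + 0.564×0.416) = 0.9800/1.23462 = 0.793764
Compose boost 3: (0.334 + 0.793764)/(1 + 0.334×0.793764) = 1.12776/1.26512 = 0.8914

u ≈ 0.8914c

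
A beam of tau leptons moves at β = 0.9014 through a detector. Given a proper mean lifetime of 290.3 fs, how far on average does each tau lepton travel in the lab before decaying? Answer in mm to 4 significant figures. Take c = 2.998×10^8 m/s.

d ≈ 0.1812 mm

γ = 1/√(1 − 0.9014²) = 2.30954
Dilated lifetime: Δt = γτ₀ = 2.30954 × 290.3 fs = 670.458 fs
d = vΔt = 0.9014c × 670.458 fs = 2.70240×10^8 m/s × 6.70458×10^-13 s = 0.1812 mm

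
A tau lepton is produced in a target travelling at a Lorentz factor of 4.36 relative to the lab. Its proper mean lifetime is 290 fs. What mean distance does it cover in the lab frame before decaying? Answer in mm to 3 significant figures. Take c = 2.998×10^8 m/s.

β = √(1 − 1/γ²) = √(1 − 1/4.36²) = 0.97334
Dilated lifetime: Δt = γτ₀ = 4.36 × 290 fs = 1264.4 fs
d = vΔt = 0.97334c × 1264.4 fs = 2.9181×10^8 m/s × 1.2644×10^-12 s = 0.369 mm

d ≈ 0.369 mm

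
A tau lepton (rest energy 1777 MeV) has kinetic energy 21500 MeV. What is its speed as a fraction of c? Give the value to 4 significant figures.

β ≈ 0.9971

γ = 1 + K/(m₀c²) = 1 + 21500/1777 = 13.0990
β = √(1 − 1/γ²) = 0.9971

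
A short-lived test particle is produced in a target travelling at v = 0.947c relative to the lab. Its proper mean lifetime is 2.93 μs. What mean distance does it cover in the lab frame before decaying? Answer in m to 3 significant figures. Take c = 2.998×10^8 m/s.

d ≈ 2590 m

γ = 1/√(1 − 0.947²) = 3.1130
Dilated lifetime: Δt = γτ₀ = 3.1130 × 2.93 μs = 9.1211 μs
d = vΔt = 0.947c × 9.1211 μs = 2.8391×10^8 m/s × 9.1211×10^-6 s = 2590 m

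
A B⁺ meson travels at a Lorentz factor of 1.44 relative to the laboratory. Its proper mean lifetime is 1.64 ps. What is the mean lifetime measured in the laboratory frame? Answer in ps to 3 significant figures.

γ = 1.44 (given)
Time dilation: Δt = γτ₀ = 1.44 × 1.64 ps = 2.36 ps

Δt ≈ 2.36 ps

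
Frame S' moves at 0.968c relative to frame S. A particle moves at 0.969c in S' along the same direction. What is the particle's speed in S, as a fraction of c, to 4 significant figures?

Relativistic velocity addition: u = (u' + v)/(1 + u'v/c²)
= (0.969 + 0.968)/(1 + 0.969×0.968) = 1.937/1.93799 = 0.9995

u ≈ 0.9995c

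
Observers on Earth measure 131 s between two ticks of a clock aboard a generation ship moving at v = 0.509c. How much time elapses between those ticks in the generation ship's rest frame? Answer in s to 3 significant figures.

τ₀ ≈ 113 s

γ = 1/√(1 − 0.509²) = 1.1618
Proper time: τ₀ = Δt/γ = 131/1.1618 = 113 s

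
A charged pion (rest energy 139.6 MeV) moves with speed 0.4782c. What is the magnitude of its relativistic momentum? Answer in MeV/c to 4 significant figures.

γ = 1/√(1 − 0.4782²) = 1.13863
p = γβm₀c = 1.13863 × 0.4782 × 139.6 MeV/c = 76.01 MeV/c

p ≈ 76.01 MeV/c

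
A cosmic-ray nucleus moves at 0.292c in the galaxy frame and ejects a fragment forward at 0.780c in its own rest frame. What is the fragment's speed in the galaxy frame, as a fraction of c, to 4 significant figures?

u ≈ 0.8731c

Compose boost 2: (0.780 + 0.292)/(1 + 0.780×0.292) = 1.072/1.22776 = 0.8731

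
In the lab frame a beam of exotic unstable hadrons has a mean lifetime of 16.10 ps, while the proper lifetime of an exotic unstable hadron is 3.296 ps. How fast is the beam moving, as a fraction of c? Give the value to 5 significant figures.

β ≈ 0.97882

γ = Δt/τ₀ = 16.10/3.296 = 4.884709
β = √(1 − 1/γ²) = √(1 − 1/4.884709²) = 0.97882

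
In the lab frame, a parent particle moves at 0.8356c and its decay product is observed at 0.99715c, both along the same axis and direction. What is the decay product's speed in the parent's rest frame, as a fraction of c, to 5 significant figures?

u' ≈ 0.96863c

Inverse velocity addition: u' = (u − v)/(1 − uv/c²)
= (0.99715 − 0.8356)/(1 − 0.99715×0.8356) = 0.16155/0.1667815 = 0.96863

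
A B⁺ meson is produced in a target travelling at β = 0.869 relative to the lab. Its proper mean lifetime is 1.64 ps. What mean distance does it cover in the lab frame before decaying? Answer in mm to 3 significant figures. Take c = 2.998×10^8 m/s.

γ = 1/√(1 − 0.869²) = 2.0210
Dilated lifetime: Δt = γτ₀ = 2.0210 × 1.64 ps = 3.3144 ps
d = vΔt = 0.869c × 3.3144 ps = 2.6053×10^8 m/s × 3.3144×10^-12 s = 0.863 mm

d ≈ 0.863 mm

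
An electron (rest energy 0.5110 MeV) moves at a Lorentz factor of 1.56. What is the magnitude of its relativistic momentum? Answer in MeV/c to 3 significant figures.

β = √(1 − 1/γ²) = √(1 − 1/1.56²) = 0.76752
p = γβm₀c = 1.56 × 0.76752 × 0.5110 MeV/c = 0.612 MeV/c

p ≈ 0.612 MeV/c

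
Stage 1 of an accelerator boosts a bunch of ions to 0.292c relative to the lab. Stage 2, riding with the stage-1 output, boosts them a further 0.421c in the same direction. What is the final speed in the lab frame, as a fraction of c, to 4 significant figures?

u ≈ 0.6349c

Compose boost 2: (0.421 + 0.292)/(1 + 0.421×0.292) = 0.7130/1.12293 = 0.6349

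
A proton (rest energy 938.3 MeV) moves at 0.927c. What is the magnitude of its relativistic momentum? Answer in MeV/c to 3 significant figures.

γ = 1/√(1 − 0.927²) = 2.6662
p = γβm₀c = 2.6662 × 0.927 × 938.3 MeV/c = 2320 MeV/c

p ≈ 2320 MeV/c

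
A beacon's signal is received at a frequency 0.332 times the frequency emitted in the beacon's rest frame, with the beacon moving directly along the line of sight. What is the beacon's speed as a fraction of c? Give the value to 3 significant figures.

f_obs/f_src = √((1−β)/(1+β)) = 0.332  ⇒  (1−β)/(1+β) = 0.11022
β = |1 − D²|/(1 + D²) = |1 − 0.11022|/(1 + 0.11022) = 0.801

β ≈ 0.801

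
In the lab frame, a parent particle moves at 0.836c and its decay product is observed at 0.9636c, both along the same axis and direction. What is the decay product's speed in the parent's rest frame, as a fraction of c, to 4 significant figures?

Inverse velocity addition: u' = (u − v)/(1 − uv/c²)
= (0.9636 − 0.836)/(1 − 0.9636×0.836) = 0.1276/0.194430 = 0.6563

u' ≈ 0.6563c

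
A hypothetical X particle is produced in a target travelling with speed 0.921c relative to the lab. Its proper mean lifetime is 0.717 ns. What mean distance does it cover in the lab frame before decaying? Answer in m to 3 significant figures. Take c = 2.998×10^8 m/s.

γ = 1/√(1 − 0.921²) = 2.5670
Dilated lifetime: Δt = γτ₀ = 2.5670 × 0.717 ns = 1.8405 ns
d = vΔt = 0.921c × 1.8405 ns = 2.7612×10^8 m/s × 1.8405×10^-9 s = 0.508 m

d ≈ 0.508 m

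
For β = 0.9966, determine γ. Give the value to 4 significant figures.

γ = 1/√(1 − β²) = 1/√(1 − 0.9966²) = 1/√(0.00678844) = 12.14

γ ≈ 12.14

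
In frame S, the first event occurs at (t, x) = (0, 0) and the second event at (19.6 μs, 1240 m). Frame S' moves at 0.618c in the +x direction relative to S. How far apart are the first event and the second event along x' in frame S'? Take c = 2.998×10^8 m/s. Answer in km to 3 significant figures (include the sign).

Δx' ≈ -3.04 km

γ = 1/√(1 − 0.618²) = 1.2720
Δx' = γ(Δx − vΔt) = 1.2720 × (1240 m − 0.618×(2.998×10^8 m/s)×19.6×10^-6 s)
= 1.2720 × (-2391.4 m) = -3.04 km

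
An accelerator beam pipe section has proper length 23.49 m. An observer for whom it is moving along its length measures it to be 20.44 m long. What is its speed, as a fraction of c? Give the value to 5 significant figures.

β ≈ 0.49277

γ = L₀/L = 23.49/20.44 = 1.149217
β = √(1 − 1/γ²) = 0.49277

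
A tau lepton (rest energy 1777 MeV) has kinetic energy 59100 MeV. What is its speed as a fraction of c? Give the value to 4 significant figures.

γ = 1 + K/(m₀c²) = 1 + 59100/1777 = 34.2583
β = √(1 − 1/γ²) = 0.9996

β ≈ 0.9996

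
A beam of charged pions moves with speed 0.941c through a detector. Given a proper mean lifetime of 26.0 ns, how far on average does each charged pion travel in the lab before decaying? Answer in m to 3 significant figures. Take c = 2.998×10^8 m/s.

d ≈ 21.7 m

γ = 1/√(1 − 0.941²) = 2.9550
Dilated lifetime: Δt = γτ₀ = 2.9550 × 26.0 ns = 76.831 ns
d = vΔt = 0.941c × 76.831 ns = 2.8211×10^8 m/s × 7.6831×10^-8 s = 21.7 m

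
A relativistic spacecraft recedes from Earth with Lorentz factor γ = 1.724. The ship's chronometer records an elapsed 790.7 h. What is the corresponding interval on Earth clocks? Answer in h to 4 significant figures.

γ = 1.724 (given)
Time dilation: Δt = γτ₀ = 1.724 × 790.7 h = 1363 h

Δt ≈ 1363 h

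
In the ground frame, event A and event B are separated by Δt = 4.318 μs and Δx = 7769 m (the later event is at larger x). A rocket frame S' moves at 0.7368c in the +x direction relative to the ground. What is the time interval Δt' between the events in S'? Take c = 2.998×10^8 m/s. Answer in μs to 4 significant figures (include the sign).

Δt' ≈ -21.85 μs

γ = 1/√(1 − 0.7368²) = 1.47905
Δt' = γ(Δt − vΔx/c²) = 1.47905 × (4.318 μs − 0.7368×7769 m / (2.998×10^8 m/s))
= 1.47905 × (-14.7754 μs) = -21.85 μs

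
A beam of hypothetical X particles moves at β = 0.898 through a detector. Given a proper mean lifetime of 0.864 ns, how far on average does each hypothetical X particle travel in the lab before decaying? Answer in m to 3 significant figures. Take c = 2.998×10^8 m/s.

d ≈ 0.529 m

γ = 1/√(1 − 0.898²) = 2.2728
Dilated lifetime: Δt = γτ₀ = 2.2728 × 0.864 ns = 1.9637 ns
d = vΔt = 0.898c × 1.9637 ns = 2.6922×10^8 m/s × 1.9637×10^-9 s = 0.529 m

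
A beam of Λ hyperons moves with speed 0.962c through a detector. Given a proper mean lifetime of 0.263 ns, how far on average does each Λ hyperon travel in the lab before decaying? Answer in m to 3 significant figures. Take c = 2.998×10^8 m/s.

d ≈ 0.278 m

γ = 1/√(1 − 0.962²) = 3.6623
Dilated lifetime: Δt = γτ₀ = 3.6623 × 0.263 ns = 0.96320 ns
d = vΔt = 0.962c × 0.96320 ns = 2.8841×10^8 m/s × 9.6320×10^-10 s = 0.278 m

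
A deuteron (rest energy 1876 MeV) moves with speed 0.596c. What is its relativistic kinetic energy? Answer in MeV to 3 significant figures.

K ≈ 460 MeV

γ = 1/√(1 − 0.596²) = 1.2454
K = (γ − 1)m₀c² = (1.2454 − 1) × 1876 MeV = 0.24535 × 1876 MeV = 460 MeV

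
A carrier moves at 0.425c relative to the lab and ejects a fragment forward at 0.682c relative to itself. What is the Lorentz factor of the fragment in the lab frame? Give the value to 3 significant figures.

u_lab = (0.682 + 0.425)/(1 + 0.682×0.425) = 1.107/1.28985 = 0.858239
γ = 1/√(1 − 0.858239²) = 1.95

γ ≈ 1.95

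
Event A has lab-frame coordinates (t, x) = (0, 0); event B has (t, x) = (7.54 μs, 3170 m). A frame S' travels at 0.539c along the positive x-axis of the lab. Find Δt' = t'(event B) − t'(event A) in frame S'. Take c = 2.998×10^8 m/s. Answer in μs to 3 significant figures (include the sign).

γ = 1/√(1 − 0.539²) = 1.1872
Δt' = γ(Δt − vΔx/c²) = 1.1872 × (7.54 μs − 0.539×3170 m / (2.998×10^8 m/s))
= 1.1872 × (1.8408 μs) = 2.19 μs

Δt' ≈ 2.19 μs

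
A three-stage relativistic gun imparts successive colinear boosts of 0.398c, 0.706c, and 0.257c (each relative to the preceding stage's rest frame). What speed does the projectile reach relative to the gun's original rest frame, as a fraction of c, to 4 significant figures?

u ≈ 0.9160c

Compose boost 2: (0.706 + 0.398)/(1 + 0.706×0.398) = 1.104/1.28099 = 0.861835
Compose boost 3: (0.257 + 0.861835)/(1 + 0.257×0.861835) = 1.11883/1.22149 = 0.9160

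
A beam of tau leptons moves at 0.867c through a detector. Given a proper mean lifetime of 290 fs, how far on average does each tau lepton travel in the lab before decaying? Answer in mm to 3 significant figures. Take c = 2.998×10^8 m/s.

γ = 1/√(1 − 0.867²) = 2.0068
Dilated lifetime: Δt = γτ₀ = 2.0068 × 290 fs = 581.97 fs
d = vΔt = 0.867c × 581.97 fs = 2.5993×10^8 m/s × 5.8197×10^-13 s = 0.151 mm

d ≈ 0.151 mm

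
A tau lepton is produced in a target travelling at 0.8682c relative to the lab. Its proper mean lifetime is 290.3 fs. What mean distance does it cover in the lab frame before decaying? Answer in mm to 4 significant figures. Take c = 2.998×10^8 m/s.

γ = 1/√(1 − 0.8682²) = 2.01526
Dilated lifetime: Δt = γτ₀ = 2.01526 × 290.3 fs = 585.029 fs
d = vΔt = 0.8682c × 585.029 fs = 2.60286×10^8 m/s × 5.85029×10^-13 s = 0.1523 mm

d ≈ 0.1523 mm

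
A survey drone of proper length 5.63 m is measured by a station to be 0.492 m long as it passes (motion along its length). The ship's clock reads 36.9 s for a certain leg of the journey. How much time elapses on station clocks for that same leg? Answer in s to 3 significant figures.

Length contraction ⇒ γ = L₀/L = 5.63/0.492 = 11.443
Time dilation: Δt = γτ₀ = 11.443 × 36.9 s = 422 s

Δt ≈ 422 s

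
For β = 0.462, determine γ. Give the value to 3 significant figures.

γ = 1/√(1 − β²) = 1/√(1 − 0.462²) = 1/√(0.78656) = 1.13

γ ≈ 1.13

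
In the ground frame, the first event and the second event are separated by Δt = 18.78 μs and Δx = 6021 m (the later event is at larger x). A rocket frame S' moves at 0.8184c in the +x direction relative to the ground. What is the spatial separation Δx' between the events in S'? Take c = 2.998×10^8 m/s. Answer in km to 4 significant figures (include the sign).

Δx' ≈ 2.459 km

γ = 1/√(1 − 0.8184²) = 1.74019
Δx' = γ(Δx − vΔt) = 1.74019 × (6021 m − 0.8184×(2.998×10^8 m/s)×18.78×10^-6 s)
= 1.74019 × (1413.21 m) = 2.459 km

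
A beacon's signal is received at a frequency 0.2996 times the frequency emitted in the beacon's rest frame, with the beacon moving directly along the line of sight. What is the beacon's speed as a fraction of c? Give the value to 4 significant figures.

β ≈ 0.8353

f_obs/f_src = √((1−β)/(1+β)) = 0.2996  ⇒  (1−β)/(1+β) = 0.0897602
β = |1 − D²|/(1 + D²) = |1 − 0.0897602|/(1 + 0.0897602) = 0.8353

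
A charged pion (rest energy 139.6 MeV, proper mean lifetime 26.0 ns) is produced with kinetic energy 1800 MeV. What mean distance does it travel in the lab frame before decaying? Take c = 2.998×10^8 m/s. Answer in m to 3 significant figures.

γ = 1 + K/(m₀c²) = 1 + 1800/139.6 = 13.894
β = √(1 − 1/γ²) = 0.99741
Dilated lifetime: γτ₀ = 13.894 × 26.0 ns = 361.24 ns
d = βc·γτ₀ = 0.99741 × (2.998×10^8 m/s) × 3.6124×10^-7 s = 108 m

d ≈ 108 m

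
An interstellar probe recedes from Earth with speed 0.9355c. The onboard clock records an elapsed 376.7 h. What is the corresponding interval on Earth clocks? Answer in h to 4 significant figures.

Δt ≈ 1066 h

γ = 1/√(1 − 0.9355²) = 2.83024
Time dilation: Δt = γτ₀ = 2.83024 × 376.7 h = 1066 h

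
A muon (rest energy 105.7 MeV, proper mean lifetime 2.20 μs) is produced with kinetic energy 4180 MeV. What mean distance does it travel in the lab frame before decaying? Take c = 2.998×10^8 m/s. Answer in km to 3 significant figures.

d ≈ 26.7 km

γ = 1 + K/(m₀c²) = 1 + 4180/105.7 = 40.546
β = √(1 − 1/γ²) = 0.99970
Dilated lifetime: γτ₀ = 40.546 × 2.20 μs = 89.201 μs
d = βc·γτ₀ = 0.99970 × (2.998×10^8 m/s) × 8.9201×10^-5 s = 26.7 km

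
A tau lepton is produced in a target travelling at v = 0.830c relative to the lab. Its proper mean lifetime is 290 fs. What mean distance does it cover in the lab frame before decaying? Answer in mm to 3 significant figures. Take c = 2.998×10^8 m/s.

γ = 1/√(1 − 0.830²) = 1.7929
Dilated lifetime: Δt = γτ₀ = 1.7929 × 290 fs = 519.93 fs
d = vΔt = 0.830c × 519.93 fs = 2.4883×10^8 m/s × 5.1993×10^-13 s = 0.129 mm

d ≈ 0.129 mm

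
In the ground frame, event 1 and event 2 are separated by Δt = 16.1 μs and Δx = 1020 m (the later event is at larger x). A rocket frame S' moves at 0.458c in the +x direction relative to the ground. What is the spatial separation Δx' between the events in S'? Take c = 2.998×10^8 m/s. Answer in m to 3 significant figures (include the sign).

γ = 1/√(1 − 0.458²) = 1.1249
Δx' = γ(Δx − vΔt) = 1.1249 × (1020 m − 0.458×(2.998×10^8 m/s)×16.1×10^-6 s)
= 1.1249 × (-1190.7 m) = -1340 m

Δx' ≈ -1340 m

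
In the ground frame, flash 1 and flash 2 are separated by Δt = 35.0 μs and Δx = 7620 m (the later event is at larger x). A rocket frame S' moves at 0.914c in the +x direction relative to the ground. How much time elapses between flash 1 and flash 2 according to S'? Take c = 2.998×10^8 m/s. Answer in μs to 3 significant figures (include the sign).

Δt' ≈ 29.0 μs

γ = 1/√(1 − 0.914²) = 2.4648
Δt' = γ(Δt − vΔx/c²) = 2.4648 × (35.0 μs − 0.914×7620 m / (2.998×10^8 m/s))
= 2.4648 × (11.769 μs) = 29.0 μs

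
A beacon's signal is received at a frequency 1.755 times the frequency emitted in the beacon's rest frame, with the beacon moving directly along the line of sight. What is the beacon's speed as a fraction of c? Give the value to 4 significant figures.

f_obs/f_src = √((1+β)/(1−β)) = 1.755  ⇒  (1+β)/(1−β) = 3.08002
β = |1 − D²|/(1 + D²) = |1 − 3.08002|/(1 + 3.08002) = 0.5098

β ≈ 0.5098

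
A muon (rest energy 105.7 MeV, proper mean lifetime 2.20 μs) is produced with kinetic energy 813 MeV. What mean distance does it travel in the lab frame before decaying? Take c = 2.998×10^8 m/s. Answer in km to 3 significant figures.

γ = 1 + K/(m₀c²) = 1 + 813/105.7 = 8.6916
β = √(1 − 1/γ²) = 0.99336
Dilated lifetime: γτ₀ = 8.6916 × 2.20 μs = 19.121 μs
d = βc·γτ₀ = 0.99336 × (2.998×10^8 m/s) × 1.9121×10^-5 s = 5.69 km

d ≈ 5.69 km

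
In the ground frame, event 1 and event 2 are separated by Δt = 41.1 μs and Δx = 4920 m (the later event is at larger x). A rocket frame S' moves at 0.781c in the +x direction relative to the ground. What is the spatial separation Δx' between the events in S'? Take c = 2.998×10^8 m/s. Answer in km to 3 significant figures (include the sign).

γ = 1/√(1 − 0.781²) = 1.6012
Δx' = γ(Δx − vΔt) = 1.6012 × (4920 m − 0.781×(2.998×10^8 m/s)×41.1×10^-6 s)
= 1.6012 × (-4703.3 m) = -7.53 km

Δx' ≈ -7.53 km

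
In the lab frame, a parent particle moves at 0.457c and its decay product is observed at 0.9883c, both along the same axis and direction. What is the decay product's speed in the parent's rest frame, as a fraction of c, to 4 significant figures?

Inverse velocity addition: u' = (u − v)/(1 − uv/c²)
= (0.9883 − 0.457)/(1 − 0.9883×0.457) = 0.5313/0.548347 = 0.9689

u' ≈ 0.9689c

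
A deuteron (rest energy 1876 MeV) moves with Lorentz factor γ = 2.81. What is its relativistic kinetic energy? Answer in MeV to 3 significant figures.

γ = 2.81 (given)
K = (γ − 1)m₀c² = (2.81 − 1) × 1876 MeV = 1.8100 × 1876 MeV = 3400 MeV

K ≈ 3400 MeV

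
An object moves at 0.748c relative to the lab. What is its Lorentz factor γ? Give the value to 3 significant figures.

γ ≈ 1.51

γ = 1/√(1 − β²) = 1/√(1 − 0.748²) = 1/√(0.44050) = 1.51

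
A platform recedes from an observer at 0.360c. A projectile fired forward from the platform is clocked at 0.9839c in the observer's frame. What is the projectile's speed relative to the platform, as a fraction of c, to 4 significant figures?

u' ≈ 0.9661c

Inverse velocity addition: u' = (u − v)/(1 − uv/c²)
= (0.9839 − 0.360)/(1 − 0.9839×0.360) = 0.6239/0.645796 = 0.9661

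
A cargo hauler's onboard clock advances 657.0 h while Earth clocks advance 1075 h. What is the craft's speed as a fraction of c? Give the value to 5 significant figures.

β ≈ 0.79150

γ = Δt/τ₀ = 1075/657.0 = 1.636225
β = √(1 − 1/γ²) = √(1 − 1/1.636225²) = 0.79150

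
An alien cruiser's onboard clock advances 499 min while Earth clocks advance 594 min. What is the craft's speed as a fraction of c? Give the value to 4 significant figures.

γ = Δt/τ₀ = 594/499 = 1.19038
β = √(1 − 1/γ²) = √(1 − 1/1.19038²) = 0.5425

β ≈ 0.5425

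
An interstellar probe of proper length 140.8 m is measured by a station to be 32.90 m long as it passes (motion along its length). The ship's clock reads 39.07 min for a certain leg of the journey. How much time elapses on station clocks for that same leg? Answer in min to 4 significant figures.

Length contraction ⇒ γ = L₀/L = 140.8/32.90 = 4.27964
Time dilation: Δt = γτ₀ = 4.27964 × 39.07 min = 167.2 min

Δt ≈ 167.2 min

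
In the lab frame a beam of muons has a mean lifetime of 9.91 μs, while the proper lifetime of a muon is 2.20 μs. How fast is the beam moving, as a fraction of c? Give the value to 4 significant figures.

β ≈ 0.9750

γ = Δt/τ₀ = 9.91/2.20 = 4.50455
β = √(1 − 1/γ²) = √(1 − 1/4.50455²) = 0.9750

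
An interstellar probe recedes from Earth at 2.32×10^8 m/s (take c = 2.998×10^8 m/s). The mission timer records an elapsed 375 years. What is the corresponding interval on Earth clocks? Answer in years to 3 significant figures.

Δt ≈ 592 years

β = v/c = 2.32×10^8 / 2.998×10^8 = 0.77385
γ = 1/√(1 − 0.77385²) = 1.5789
Time dilation: Δt = γτ₀ = 1.5789 × 375 years = 592 years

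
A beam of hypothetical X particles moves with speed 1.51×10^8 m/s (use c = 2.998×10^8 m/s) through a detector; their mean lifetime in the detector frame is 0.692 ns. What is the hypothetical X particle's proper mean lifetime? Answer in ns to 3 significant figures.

β = v/c = 1.51×10^8 / 2.998×10^8 = 0.50367
γ = 1/√(1 − 0.50367²) = 1.1575
Proper time: τ₀ = Δt/γ = 0.692/1.1575 = 0.598 ns

τ₀ ≈ 0.598 ns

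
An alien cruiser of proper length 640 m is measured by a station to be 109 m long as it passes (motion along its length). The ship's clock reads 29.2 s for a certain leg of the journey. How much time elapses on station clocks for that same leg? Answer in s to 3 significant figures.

Δt ≈ 171 s

Length contraction ⇒ γ = L₀/L = 640/109 = 5.8716
Time dilation: Δt = γτ₀ = 5.8716 × 29.2 s = 171 s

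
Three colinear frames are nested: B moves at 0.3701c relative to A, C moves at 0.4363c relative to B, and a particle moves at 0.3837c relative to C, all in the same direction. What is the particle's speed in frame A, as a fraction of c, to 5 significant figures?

Compose boost 2: (0.4363 + 0.3701)/(1 + 0.4363×0.3701) = 0.80640/1.161475 = 0.6942898
Compose boost 3: (0.3837 + 0.6942898)/(1 + 0.3837×0.6942898) = 1.077990/1.266399 = 0.85122

u ≈ 0.85122c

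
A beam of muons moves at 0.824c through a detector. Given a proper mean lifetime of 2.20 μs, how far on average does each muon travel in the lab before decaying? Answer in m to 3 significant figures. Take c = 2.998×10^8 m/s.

d ≈ 959 m

γ = 1/√(1 − 0.824²) = 1.7649
Dilated lifetime: Δt = γτ₀ = 1.7649 × 2.20 μs = 3.8829 μs
d = vΔt = 0.824c × 3.8829 μs = 2.4704×10^8 m/s × 3.8829×10^-6 s = 959 m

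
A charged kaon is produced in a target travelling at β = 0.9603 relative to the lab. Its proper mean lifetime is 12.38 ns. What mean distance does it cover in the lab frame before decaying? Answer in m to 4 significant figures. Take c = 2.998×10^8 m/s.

γ = 1/√(1 − 0.9603²) = 3.58462
Dilated lifetime: Δt = γτ₀ = 3.58462 × 12.38 ns = 44.3776 ns
d = vΔt = 0.9603c × 44.3776 ns = 2.87898×10^8 m/s × 4.43776×10^-8 s = 12.78 m

d ≈ 12.78 m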